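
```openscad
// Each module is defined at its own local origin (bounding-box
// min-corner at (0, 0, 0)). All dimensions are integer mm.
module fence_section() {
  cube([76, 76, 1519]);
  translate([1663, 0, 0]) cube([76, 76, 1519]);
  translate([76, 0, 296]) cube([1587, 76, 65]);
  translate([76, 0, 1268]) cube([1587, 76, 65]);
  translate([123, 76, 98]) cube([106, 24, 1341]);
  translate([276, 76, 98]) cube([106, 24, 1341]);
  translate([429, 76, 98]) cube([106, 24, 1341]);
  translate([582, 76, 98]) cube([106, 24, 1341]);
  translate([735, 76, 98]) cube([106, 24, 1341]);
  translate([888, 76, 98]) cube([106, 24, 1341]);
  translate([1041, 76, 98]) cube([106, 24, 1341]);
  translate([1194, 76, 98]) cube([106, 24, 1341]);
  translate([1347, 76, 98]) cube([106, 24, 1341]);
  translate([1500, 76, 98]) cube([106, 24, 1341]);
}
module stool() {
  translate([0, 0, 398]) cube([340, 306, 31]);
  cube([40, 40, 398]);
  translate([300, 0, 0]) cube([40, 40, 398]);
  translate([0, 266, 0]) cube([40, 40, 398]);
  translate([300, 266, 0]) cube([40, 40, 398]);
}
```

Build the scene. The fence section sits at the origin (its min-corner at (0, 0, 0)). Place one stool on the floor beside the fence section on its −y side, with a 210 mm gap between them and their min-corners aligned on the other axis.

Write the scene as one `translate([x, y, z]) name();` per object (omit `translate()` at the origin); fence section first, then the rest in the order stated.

fence_section();
translate([0, -516, 0]) stool();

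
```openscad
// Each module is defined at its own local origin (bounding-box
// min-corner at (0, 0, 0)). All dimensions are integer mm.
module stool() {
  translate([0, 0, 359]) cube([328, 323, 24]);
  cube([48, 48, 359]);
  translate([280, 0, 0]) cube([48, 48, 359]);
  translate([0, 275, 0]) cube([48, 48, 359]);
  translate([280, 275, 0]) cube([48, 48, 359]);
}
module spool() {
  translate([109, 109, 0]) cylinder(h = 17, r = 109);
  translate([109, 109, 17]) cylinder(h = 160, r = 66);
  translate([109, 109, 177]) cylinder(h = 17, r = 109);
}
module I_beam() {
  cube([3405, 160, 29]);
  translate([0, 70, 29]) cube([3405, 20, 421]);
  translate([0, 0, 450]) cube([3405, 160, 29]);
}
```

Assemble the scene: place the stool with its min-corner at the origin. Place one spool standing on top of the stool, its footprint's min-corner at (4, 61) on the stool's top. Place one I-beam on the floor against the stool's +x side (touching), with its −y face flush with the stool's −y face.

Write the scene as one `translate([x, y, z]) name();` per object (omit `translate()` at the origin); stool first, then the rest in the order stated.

stool();
translate([4, 61, 383]) spool();
translate([328, 0, 0]) I_beam();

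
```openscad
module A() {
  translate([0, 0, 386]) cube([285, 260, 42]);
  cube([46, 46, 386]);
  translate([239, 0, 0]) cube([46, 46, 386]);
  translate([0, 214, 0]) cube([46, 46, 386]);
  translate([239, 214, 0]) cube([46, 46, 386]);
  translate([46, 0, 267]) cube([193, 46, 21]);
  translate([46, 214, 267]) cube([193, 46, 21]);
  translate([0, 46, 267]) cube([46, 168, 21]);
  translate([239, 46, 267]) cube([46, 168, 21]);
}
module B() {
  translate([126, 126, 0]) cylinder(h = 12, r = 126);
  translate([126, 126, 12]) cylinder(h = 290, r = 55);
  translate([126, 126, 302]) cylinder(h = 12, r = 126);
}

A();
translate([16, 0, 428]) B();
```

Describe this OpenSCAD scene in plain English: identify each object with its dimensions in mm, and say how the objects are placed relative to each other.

A is a four-legged stool. The seat is 285×260 mm, 42 mm thick, top at z = 428 mm. It stands on four square legs, each 46×46 mm in cross-section, from z = 0 to the seat underside, each flush with a corner of the seat. Four stretchers, 46 mm wide and 21 mm tall, connect adjacent legs with their undersides at z = 267 mm, each running between the inner faces of the legs it joins and aligned with the legs' outer faces on the other axis.

B is a spool: two coaxial disc flanges of radius 126 mm and thickness 12 mm, joined by a core cylinder of radius 55 mm and height 290 mm. The lower flange rests on z = 0 and the three cylinders share a vertical axis.

The spool is on top of the stool.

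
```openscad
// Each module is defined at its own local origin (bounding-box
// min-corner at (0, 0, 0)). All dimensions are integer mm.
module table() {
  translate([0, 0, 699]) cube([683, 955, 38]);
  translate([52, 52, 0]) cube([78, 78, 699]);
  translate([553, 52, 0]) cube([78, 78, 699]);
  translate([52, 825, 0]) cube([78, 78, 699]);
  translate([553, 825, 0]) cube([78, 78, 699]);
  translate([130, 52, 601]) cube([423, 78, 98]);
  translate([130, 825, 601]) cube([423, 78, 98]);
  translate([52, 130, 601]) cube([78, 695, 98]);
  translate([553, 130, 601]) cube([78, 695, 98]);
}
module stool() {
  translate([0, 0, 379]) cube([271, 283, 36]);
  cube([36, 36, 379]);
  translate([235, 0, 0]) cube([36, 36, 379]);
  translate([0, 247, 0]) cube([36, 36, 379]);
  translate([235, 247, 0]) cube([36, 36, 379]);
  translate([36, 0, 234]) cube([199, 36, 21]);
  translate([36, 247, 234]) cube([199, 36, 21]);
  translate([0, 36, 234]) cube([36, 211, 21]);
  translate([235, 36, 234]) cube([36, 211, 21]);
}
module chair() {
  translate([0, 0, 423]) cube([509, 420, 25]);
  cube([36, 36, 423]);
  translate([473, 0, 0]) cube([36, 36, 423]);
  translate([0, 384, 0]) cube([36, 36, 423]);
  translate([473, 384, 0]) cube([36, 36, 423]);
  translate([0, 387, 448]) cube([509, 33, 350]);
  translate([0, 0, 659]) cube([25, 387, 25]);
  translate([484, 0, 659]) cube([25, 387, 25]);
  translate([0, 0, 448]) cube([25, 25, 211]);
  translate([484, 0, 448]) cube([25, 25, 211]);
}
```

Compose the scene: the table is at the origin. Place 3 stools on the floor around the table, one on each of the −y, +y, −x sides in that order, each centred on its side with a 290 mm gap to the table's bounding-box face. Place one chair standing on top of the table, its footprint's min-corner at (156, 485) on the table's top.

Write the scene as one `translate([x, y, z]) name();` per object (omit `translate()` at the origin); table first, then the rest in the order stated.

table();
translate([206, -573, 0]) stool();
translate([206, 1245, 0]) stool();
translate([-561, 336, 0]) stool();
translate([156, 485, 737]) chair();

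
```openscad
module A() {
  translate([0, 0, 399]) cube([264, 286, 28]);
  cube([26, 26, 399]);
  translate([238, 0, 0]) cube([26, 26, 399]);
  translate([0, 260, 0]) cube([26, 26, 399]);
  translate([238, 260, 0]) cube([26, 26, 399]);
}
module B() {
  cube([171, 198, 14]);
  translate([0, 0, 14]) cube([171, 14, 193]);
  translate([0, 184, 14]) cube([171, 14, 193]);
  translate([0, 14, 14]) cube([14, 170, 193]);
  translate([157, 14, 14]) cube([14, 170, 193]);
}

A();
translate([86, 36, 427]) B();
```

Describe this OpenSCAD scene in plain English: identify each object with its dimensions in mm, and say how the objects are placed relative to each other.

A is a four-legged stool. The seat is 264×286 mm, 28 mm thick, top at z = 427 mm. It stands on four square legs, each 26×26 mm in cross-section, from z = 0 to the seat underside, each flush with a corner of the seat.

B is an open-topped rectangular box: outside dimensions 171×198×207 mm, with a uniform wall and base thickness of 14 mm. The base is a full 171×198 slab on the floor; four walls sit on top of the base. The front and back walls (the −y and +y sides) span the full width; the two side walls fit between them.

The open box is on top of the stool.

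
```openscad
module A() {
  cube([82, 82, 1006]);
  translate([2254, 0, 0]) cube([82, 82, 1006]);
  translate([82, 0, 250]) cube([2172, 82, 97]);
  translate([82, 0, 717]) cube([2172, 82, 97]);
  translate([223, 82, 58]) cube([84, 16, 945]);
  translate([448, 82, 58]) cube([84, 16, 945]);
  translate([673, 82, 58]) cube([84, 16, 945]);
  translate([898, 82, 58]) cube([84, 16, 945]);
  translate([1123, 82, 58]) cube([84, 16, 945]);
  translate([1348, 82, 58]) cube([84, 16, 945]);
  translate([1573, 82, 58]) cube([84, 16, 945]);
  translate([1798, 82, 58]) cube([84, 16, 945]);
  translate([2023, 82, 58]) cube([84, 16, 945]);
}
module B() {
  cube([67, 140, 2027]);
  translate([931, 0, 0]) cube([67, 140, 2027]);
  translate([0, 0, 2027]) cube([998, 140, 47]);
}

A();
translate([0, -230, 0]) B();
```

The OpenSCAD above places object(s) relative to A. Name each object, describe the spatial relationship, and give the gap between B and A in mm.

The door frame's nearest face is 90 mm from the fence section's −y face.

A is a fence section. B is a door frame. The door frame is on the floor beside the fence section on its −y side. The gap between the door frame and the fence section is 90 mm.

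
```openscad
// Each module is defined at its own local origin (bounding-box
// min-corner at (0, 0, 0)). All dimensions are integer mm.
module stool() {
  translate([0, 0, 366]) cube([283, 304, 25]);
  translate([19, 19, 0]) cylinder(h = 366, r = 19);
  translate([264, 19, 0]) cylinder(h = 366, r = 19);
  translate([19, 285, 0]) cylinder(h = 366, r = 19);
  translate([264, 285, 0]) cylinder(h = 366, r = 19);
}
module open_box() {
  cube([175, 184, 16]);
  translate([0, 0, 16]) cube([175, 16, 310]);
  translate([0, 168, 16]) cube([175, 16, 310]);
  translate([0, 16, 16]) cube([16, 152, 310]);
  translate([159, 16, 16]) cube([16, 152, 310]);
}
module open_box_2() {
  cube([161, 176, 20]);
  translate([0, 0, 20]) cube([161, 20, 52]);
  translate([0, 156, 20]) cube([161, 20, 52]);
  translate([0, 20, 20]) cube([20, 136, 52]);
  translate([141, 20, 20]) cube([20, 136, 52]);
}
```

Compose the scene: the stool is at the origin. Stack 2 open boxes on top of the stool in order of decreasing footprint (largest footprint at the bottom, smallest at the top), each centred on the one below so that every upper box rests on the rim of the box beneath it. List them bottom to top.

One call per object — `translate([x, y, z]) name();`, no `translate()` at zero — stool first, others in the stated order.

stool();
translate([54, 60, 391]) open_box();
translate([61, 64, 717]) open_box_2();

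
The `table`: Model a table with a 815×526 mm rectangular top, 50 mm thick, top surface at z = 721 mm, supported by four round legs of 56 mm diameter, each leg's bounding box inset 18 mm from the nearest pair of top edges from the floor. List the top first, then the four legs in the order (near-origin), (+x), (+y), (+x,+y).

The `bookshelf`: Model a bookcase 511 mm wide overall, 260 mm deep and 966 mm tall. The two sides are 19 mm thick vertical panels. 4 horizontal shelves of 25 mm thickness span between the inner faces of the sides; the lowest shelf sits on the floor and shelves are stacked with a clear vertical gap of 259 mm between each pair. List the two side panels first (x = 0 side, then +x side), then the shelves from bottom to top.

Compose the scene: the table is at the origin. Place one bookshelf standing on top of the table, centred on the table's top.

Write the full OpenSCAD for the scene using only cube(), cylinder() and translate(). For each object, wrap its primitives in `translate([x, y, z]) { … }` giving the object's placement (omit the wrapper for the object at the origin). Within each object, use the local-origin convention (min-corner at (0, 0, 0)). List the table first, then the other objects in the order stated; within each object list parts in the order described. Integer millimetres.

translate([0, 0, 671]) cube([815, 526, 50]);
translate([46, 46, 0]) cylinder(h = 671, r = 28);
translate([769, 46, 0]) cylinder(h = 671, r = 28);
translate([46, 480, 0]) cylinder(h = 671, r = 28);
translate([769, 480, 0]) cylinder(h = 671, r = 28);
translate([152, 133, 721]) {
  cube([19, 260, 966]);
  translate([492, 0, 0]) cube([19, 260, 966]);
  translate([19, 0, 0]) cube([473, 260, 25]);
  translate([19, 0, 284]) cube([473, 260, 25]);
  translate([19, 0, 568]) cube([473, 260, 25]);
  translate([19, 0, 852]) cube([473, 260, 25]);
}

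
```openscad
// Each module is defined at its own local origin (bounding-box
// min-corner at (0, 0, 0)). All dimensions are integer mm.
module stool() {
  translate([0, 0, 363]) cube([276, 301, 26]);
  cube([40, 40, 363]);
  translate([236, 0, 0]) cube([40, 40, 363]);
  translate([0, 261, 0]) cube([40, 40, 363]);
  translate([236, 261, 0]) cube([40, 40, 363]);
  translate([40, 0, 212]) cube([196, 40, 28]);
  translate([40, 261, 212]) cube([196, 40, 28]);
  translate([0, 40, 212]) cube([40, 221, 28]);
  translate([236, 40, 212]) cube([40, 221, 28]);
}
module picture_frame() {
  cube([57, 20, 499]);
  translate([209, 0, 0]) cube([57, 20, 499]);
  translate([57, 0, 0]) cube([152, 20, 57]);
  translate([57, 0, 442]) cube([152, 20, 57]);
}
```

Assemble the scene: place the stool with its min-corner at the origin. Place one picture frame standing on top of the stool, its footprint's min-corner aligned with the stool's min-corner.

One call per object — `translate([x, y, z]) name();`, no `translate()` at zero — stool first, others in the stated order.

stool();
translate([0, 0, 389]) picture_frame();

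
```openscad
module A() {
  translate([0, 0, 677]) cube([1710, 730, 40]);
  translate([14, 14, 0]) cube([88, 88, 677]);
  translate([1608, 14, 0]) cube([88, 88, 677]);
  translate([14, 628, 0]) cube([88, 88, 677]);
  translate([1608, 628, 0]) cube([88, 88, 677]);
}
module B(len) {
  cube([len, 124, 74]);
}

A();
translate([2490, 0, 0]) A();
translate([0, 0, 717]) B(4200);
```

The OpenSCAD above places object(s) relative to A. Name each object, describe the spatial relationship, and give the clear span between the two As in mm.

A is a table. B is a beam. A beam spans the tops of two tables. The clear span between the two tables is 780 mm.

Second table starts at x = 2490; first ends at x = 1710; clear span = 2490 − 1710 = 780 mm.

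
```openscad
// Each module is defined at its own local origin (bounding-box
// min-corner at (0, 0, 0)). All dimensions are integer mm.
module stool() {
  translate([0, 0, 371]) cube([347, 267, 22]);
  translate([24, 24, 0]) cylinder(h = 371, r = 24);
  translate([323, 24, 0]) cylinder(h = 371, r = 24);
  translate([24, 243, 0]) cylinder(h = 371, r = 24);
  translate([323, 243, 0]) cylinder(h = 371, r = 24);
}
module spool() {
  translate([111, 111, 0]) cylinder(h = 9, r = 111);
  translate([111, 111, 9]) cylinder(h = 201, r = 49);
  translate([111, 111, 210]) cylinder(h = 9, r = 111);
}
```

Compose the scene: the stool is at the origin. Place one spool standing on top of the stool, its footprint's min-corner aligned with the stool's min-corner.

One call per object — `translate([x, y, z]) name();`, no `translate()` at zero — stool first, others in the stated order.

stool();
translate([0, 0, 393]) spool();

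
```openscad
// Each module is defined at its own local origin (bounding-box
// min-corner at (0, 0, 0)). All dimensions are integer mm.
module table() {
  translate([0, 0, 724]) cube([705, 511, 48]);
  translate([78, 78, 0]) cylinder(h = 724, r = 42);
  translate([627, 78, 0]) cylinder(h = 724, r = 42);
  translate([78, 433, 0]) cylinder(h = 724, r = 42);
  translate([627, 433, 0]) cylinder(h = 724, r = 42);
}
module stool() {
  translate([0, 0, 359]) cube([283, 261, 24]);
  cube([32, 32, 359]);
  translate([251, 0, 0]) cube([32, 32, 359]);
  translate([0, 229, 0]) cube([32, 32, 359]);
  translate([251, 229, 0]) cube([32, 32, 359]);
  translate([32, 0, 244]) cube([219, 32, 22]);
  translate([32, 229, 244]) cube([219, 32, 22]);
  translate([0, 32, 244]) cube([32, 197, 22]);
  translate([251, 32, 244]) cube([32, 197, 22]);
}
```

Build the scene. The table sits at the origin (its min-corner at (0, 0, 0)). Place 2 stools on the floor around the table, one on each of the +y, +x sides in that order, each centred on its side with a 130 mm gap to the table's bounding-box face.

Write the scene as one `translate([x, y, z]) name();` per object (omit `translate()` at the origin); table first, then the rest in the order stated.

table();
translate([211, 641, 0]) stool();
translate([835, 125, 0]) stool();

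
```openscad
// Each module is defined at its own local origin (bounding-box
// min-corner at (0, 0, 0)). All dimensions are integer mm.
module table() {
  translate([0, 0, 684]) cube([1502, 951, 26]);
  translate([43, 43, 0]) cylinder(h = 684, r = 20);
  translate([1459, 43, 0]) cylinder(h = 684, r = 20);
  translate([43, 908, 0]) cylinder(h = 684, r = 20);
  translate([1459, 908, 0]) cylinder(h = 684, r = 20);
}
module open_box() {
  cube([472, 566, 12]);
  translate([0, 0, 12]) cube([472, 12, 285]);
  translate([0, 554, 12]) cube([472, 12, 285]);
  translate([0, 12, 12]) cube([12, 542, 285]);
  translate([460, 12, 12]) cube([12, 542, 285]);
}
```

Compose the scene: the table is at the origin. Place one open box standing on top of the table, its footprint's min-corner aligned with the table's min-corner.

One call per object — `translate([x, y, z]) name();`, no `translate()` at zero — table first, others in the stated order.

table();
translate([0, 0, 710]) open_box();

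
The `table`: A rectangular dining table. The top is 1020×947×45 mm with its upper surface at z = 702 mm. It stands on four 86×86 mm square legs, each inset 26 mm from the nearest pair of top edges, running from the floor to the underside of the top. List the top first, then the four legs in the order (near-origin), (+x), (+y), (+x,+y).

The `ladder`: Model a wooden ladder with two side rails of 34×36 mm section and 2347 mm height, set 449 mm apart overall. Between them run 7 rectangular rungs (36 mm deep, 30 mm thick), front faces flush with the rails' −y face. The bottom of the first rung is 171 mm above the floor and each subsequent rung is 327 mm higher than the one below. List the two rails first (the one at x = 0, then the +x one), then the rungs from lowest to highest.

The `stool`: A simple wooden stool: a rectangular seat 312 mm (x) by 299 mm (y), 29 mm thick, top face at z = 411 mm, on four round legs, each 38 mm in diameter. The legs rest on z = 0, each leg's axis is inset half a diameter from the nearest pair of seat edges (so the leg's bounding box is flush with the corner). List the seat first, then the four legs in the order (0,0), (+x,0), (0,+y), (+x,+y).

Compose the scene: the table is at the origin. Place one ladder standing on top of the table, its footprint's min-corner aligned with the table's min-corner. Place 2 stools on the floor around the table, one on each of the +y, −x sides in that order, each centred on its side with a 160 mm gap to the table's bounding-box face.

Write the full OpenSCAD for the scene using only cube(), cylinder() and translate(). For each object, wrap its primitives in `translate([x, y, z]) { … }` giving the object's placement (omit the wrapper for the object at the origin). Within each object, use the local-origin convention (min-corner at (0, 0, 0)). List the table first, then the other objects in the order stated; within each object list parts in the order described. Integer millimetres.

translate([0, 0, 657]) cube([1020, 947, 45]);
translate([26, 26, 0]) cube([86, 86, 657]);
translate([908, 26, 0]) cube([86, 86, 657]);
translate([26, 835, 0]) cube([86, 86, 657]);
translate([908, 835, 0]) cube([86, 86, 657]);
translate([0, 0, 702]) {
  cube([34, 36, 2347]);
  translate([415, 0, 0]) cube([34, 36, 2347]);
  translate([34, 0, 171]) cube([381, 36, 30]);
  translate([34, 0, 498]) cube([381, 36, 30]);
  translate([34, 0, 825]) cube([381, 36, 30]);
  translate([34, 0, 1152]) cube([381, 36, 30]);
  translate([34, 0, 1479]) cube([381, 36, 30]);
  translate([34, 0, 1806]) cube([381, 36, 30]);
  translate([34, 0, 2133]) cube([381, 36, 30]);
}
translate([354, 1107, 0]) {
  translate([0, 0, 382]) cube([312, 299, 29]);
  translate([19, 19, 0]) cylinder(h = 382, r = 19);
  translate([293, 19, 0]) cylinder(h = 382, r = 19);
  translate([19, 280, 0]) cylinder(h = 382, r = 19);
  translate([293, 280, 0]) cylinder(h = 382, r = 19);
}
translate([-472, 324, 0]) {
  translate([0, 0, 382]) cube([312, 299, 29]);
  translate([19, 19, 0]) cylinder(h = 382, r = 19);
  translate([293, 19, 0]) cylinder(h = 382, r = 19);
  translate([19, 280, 0]) cylinder(h = 382, r = 19);
  translate([293, 280, 0]) cylinder(h = 382, r = 19);
}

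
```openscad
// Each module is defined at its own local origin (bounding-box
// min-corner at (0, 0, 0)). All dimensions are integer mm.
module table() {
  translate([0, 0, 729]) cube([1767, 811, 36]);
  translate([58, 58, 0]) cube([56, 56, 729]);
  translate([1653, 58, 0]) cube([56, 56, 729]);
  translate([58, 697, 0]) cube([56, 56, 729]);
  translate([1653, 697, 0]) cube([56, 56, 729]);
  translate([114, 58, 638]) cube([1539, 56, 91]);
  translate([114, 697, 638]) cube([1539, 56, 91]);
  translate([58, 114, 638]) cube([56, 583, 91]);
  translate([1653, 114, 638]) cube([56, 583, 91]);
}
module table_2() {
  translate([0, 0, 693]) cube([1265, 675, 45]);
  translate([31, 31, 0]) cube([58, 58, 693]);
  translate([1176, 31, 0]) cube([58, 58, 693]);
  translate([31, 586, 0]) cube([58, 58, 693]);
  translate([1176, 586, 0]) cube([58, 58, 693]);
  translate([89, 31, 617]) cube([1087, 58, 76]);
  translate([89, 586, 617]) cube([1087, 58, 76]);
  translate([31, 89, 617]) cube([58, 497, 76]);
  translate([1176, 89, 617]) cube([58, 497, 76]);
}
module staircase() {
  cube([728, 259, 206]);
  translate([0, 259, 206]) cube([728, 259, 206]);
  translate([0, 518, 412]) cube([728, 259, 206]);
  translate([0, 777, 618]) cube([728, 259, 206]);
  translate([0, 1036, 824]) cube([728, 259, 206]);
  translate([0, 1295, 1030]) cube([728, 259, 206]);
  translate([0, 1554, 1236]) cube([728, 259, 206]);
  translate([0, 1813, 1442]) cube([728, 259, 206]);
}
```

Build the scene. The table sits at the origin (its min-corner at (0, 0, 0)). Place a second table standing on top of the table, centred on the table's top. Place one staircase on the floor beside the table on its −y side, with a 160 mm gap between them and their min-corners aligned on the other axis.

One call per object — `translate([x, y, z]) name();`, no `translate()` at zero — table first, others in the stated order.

table();
translate([251, 68, 765]) table_2();
translate([0, -2232, 0]) staircase();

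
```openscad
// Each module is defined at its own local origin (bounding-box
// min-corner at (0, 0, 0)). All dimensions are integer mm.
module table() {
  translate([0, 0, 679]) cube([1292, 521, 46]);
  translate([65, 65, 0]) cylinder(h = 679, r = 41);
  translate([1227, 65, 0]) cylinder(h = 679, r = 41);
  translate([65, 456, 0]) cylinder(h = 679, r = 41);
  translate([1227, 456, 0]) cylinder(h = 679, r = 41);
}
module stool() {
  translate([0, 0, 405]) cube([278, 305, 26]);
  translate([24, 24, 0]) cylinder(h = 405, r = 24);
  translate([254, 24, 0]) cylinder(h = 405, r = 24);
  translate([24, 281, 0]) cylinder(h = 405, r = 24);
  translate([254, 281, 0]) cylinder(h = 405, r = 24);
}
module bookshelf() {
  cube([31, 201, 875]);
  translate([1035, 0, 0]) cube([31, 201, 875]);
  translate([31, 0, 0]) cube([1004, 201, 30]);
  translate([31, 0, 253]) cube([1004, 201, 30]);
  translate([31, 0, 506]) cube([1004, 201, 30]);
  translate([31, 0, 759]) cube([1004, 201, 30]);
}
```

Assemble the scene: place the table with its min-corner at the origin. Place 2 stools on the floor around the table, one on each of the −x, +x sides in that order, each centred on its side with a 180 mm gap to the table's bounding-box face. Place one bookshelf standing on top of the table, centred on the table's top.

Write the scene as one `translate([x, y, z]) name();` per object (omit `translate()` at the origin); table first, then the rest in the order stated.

table();
translate([-458, 108, 0]) stool();
translate([1472, 108, 0]) stool();
translate([113, 160, 725]) bookshelf();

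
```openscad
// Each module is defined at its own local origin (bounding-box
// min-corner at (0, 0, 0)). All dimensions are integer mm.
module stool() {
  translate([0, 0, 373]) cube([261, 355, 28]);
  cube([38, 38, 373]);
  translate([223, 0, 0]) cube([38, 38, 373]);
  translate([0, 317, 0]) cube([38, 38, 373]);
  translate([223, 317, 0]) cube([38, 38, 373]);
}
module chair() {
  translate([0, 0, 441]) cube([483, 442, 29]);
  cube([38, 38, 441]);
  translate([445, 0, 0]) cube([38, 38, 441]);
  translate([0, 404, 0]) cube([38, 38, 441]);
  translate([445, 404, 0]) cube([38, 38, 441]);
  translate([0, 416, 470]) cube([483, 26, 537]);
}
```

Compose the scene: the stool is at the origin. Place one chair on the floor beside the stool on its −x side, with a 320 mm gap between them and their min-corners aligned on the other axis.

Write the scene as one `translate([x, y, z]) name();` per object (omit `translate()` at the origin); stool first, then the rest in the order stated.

stool();
translate([-803, 0, 0]) chair();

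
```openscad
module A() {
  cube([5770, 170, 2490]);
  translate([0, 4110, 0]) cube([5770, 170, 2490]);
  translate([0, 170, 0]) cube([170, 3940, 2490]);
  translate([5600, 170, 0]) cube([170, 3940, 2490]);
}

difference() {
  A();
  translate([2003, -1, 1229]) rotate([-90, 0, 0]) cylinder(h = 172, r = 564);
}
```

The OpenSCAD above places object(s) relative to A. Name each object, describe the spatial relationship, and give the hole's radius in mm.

A is a house frame. The house frame has a circular hole through its front wall. The hole's radius is 564 mm.

The subtracted cylinder has r = 564 mm.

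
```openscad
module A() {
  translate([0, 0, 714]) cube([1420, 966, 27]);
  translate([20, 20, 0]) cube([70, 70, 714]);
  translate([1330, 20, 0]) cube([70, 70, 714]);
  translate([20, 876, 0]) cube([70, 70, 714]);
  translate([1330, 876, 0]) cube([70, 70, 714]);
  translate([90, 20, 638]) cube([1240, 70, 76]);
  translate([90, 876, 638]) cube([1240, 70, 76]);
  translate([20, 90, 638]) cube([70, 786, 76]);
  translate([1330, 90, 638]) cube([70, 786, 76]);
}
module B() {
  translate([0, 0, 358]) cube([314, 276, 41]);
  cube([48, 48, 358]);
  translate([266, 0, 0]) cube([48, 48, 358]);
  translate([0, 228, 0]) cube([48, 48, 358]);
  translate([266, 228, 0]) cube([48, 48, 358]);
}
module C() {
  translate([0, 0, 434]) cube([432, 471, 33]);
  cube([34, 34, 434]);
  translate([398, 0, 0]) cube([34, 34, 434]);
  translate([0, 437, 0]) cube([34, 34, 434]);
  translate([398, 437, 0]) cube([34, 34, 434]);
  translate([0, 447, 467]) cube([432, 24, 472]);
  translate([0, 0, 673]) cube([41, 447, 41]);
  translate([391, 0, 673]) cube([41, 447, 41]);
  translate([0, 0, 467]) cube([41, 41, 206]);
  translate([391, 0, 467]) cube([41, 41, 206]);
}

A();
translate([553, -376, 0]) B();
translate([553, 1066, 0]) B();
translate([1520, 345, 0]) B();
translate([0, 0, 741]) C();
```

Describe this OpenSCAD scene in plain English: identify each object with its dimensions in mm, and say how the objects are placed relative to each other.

A is a table with a 1420×966 mm rectangular top, 27 mm thick, top surface at z = 741 mm, supported by four 70×70 mm square legs, each inset 20 mm from the nearest pair of top edges, running from the floor. Four apron rails, 70 mm thick and 76 mm tall, run between adjacent legs with their top edges flush with the underside of the top and their outer faces flush with the legs' outer faces.

B is a simple wooden stool: a rectangular seat 314 mm (x) by 276 mm (y), 41 mm thick, top face at z = 399 mm, on four square legs, each 48×48 mm in cross-section. The legs rest on z = 0, each flush with a corner of the seat.

C is a chair. The seat is a 432×471×33 mm slab with its top at z = 467 mm, on four 34×34 mm corner legs (flush with the seat edges, standing on z = 0). A flat backrest 24 mm thick, 472 mm tall, spans the full seat width and rises from the seat top along its +y edge, rear face flush with the rear of the seat. Two armrests of 41×41 mm section run along each side from the seat's front edge to the front of the backrest, top faces 247 mm above the seat top and outer faces flush with the seat's x-edges; a 41×41 mm post under the front of each armrest stands on the seat at the front corner.

Three stools sit around the table at the −y, +y, +x sides. The chair is on top of the table.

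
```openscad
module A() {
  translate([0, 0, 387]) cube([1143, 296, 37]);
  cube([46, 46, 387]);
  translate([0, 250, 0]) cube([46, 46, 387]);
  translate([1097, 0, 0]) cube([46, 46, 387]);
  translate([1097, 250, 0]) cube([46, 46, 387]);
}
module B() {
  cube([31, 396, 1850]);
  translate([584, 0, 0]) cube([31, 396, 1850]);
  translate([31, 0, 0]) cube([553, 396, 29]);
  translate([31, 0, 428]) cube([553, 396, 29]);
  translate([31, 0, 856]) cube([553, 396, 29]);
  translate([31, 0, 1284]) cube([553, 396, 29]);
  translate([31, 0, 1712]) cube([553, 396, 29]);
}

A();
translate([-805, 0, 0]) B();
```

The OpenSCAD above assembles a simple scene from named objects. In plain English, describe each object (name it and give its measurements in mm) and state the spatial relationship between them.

A is a long wooden bench with a 1143 mm (x) × 296 mm (y) seat, 37 mm thick, its top surface 424 mm above the floor. Four 46 mm square legs at the seat corners, flush with the edges, run from z = 0 to the seat underside.

B is an open bookshelf. Two side panels, each 31 mm thick, 396 mm deep and 1850 mm tall, stand 615 mm apart (outside-to-outside). Between them sit 5 shelves, each 29 mm thick and 396 mm deep, spanning the full gap between the sides. The bottom shelf rests on the floor (its underside at z = 0) and the clear gap between one shelf's top and the next shelf's underside is 399 mm.

The bookshelf is on the floor beside the bench on its −x side.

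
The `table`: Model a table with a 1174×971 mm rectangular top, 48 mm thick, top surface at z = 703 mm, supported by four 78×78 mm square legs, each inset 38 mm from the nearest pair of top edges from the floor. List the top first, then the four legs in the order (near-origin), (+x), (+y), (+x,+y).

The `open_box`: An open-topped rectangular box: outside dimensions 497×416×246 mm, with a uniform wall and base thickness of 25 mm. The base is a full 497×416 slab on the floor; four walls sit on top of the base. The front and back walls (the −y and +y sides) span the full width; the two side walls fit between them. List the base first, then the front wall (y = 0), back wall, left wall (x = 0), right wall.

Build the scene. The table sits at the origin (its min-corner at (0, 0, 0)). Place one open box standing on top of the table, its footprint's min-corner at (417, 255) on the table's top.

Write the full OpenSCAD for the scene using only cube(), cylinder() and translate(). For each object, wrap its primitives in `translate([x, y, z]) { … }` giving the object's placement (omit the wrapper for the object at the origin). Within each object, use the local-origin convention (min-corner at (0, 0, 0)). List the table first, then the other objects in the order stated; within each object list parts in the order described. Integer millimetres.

translate([0, 0, 655]) cube([1174, 971, 48]);
translate([38, 38, 0]) cube([78, 78, 655]);
translate([1058, 38, 0]) cube([78, 78, 655]);
translate([38, 855, 0]) cube([78, 78, 655]);
translate([1058, 855, 0]) cube([78, 78, 655]);
translate([417, 255, 703]) {
  cube([497, 416, 25]);
  translate([0, 0, 25]) cube([497, 25, 221]);
  translate([0, 391, 25]) cube([497, 25, 221]);
  translate([0, 25, 25]) cube([25, 366, 221]);
  translate([472, 25, 25]) cube([25, 366, 221]);
}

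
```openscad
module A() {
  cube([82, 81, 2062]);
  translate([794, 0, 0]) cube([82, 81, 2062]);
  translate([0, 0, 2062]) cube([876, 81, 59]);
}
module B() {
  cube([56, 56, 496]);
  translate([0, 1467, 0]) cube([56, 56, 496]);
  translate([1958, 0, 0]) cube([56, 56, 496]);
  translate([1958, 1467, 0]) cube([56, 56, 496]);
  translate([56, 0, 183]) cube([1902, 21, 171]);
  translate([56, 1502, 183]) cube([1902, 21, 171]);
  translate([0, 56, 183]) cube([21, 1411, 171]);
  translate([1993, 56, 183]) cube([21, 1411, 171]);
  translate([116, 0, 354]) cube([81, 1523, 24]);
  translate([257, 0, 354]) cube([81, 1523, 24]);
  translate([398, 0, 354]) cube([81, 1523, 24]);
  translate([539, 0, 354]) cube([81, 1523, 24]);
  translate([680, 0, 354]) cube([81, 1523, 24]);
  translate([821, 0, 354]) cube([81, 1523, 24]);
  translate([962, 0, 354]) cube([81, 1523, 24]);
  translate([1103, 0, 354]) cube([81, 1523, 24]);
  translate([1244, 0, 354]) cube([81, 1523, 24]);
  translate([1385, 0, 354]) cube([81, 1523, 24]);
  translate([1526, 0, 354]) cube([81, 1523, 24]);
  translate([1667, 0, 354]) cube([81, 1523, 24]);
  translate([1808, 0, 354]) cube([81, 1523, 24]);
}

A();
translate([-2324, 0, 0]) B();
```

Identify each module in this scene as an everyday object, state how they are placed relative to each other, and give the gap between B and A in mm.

A is a door frame. B is a bed frame. The bed frame is on the floor beside the door frame on its −x side. The gap between the bed frame and the door frame is 310 mm.

The bed frame's nearest face is 310 mm from the door frame's −x face.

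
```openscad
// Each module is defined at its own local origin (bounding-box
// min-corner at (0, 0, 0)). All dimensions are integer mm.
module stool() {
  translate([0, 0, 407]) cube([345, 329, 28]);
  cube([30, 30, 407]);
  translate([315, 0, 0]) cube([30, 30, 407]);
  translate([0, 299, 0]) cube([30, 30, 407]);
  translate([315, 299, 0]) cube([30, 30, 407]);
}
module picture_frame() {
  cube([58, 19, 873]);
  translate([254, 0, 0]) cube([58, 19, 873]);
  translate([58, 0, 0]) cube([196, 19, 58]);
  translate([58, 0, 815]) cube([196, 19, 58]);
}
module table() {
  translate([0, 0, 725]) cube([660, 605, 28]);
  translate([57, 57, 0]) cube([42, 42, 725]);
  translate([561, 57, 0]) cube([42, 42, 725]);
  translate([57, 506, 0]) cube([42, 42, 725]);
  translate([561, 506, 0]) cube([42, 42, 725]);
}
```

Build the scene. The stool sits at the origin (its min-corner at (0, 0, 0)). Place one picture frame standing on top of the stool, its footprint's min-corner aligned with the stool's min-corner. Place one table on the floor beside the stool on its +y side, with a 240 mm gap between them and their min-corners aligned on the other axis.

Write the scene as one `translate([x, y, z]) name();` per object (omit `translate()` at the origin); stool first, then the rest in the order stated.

stool();
translate([0, 0, 435]) picture_frame();
translate([0, 569, 0]) table();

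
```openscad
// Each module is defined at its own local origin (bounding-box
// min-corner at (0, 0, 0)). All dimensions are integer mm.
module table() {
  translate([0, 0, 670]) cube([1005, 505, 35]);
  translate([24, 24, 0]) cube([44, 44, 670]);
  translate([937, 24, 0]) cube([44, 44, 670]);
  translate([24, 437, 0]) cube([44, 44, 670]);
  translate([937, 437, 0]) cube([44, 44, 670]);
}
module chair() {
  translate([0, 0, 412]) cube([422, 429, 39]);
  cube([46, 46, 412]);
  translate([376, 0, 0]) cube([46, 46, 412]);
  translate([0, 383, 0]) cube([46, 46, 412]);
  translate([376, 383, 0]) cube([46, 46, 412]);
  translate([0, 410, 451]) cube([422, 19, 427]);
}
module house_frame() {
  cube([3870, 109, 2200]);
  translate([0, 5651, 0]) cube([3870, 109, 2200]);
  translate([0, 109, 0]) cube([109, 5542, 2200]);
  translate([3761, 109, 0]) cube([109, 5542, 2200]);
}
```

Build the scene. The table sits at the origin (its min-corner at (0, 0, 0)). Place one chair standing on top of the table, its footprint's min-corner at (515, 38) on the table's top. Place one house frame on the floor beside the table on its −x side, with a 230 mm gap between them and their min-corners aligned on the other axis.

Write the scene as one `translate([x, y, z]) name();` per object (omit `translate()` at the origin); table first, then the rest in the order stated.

table();
translate([515, 38, 705]) chair();
translate([-4100, 0, 0]) house_frame();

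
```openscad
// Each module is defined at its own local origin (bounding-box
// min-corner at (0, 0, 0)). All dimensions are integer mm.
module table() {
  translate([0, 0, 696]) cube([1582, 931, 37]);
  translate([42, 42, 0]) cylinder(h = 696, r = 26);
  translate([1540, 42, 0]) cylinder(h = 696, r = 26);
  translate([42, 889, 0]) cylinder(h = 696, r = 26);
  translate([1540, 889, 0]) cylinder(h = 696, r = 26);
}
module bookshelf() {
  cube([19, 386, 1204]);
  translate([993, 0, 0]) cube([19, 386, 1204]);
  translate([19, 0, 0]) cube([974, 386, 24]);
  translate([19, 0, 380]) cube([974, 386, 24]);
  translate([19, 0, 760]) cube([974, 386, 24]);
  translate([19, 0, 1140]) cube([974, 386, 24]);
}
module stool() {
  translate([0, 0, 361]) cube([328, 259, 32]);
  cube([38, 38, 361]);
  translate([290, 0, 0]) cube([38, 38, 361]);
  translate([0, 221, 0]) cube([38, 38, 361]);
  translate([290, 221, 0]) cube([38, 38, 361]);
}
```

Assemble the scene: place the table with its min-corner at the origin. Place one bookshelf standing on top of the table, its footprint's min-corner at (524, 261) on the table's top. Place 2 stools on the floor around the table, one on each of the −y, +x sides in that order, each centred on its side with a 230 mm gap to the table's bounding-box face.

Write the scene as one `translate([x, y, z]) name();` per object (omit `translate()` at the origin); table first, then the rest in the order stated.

table();
translate([524, 261, 733]) bookshelf();
translate([627, -489, 0]) stool();
translate([1812, 336, 0]) stool();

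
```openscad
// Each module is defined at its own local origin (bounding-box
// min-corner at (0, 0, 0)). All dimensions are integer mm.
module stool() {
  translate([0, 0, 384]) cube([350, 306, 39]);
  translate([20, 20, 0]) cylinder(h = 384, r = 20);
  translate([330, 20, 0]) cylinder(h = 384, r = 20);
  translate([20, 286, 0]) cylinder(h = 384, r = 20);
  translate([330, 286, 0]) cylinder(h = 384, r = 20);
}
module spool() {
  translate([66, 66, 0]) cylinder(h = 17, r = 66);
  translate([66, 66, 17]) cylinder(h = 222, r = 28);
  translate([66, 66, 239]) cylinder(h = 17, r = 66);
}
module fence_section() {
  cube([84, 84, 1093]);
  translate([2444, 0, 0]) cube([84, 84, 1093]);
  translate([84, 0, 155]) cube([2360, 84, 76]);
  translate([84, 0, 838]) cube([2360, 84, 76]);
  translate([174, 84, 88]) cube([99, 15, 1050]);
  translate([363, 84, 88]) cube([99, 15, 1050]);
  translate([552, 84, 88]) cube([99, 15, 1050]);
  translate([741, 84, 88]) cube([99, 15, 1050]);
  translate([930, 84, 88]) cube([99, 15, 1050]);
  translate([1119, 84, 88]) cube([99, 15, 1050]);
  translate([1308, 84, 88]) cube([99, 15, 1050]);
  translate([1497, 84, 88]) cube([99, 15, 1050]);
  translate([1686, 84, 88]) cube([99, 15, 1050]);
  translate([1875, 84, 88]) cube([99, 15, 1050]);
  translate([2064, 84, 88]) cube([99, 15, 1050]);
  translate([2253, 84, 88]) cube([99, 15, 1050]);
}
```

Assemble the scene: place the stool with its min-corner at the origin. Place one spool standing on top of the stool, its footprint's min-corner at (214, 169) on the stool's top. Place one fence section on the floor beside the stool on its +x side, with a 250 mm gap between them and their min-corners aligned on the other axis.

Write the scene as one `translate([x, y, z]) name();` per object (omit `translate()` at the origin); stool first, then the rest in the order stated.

stool();
translate([214, 169, 423]) spool();
translate([600, 0, 0]) fence_section();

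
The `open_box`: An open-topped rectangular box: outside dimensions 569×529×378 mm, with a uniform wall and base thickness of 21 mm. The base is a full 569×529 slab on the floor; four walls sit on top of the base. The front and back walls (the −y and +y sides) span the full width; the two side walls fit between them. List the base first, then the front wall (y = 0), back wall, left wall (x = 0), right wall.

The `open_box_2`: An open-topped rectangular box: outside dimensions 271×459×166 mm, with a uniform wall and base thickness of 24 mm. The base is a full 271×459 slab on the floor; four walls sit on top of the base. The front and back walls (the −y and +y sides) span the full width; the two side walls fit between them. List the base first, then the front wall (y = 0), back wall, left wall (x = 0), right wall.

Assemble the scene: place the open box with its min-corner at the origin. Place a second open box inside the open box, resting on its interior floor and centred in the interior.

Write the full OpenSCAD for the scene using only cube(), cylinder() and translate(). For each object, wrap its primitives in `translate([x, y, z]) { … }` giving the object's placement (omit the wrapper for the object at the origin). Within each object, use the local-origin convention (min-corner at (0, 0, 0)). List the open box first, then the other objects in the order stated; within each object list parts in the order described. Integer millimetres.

cube([569, 529, 21]);
translate([0, 0, 21]) cube([569, 21, 357]);
translate([0, 508, 21]) cube([569, 21, 357]);
translate([0, 21, 21]) cube([21, 487, 357]);
translate([548, 21, 21]) cube([21, 487, 357]);
translate([149, 35, 21]) {
  cube([271, 459, 24]);
  translate([0, 0, 24]) cube([271, 24, 142]);
  translate([0, 435, 24]) cube([271, 24, 142]);
  translate([0, 24, 24]) cube([24, 411, 142]);
  translate([247, 24, 24]) cube([24, 411, 142]);
}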